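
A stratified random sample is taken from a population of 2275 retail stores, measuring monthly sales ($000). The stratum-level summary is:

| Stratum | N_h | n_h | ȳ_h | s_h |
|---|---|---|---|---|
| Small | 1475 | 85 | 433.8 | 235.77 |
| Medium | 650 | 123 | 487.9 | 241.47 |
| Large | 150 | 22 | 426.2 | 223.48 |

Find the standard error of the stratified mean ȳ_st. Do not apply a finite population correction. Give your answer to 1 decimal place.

SE(ȳ_st) ≈ 18.0

V̂(ȳ_st) = Σ W_h² s_h²/n_h, with W_h = N_h/N and N = 2275:
  stratum Small: (1475/2275)²·235.77²/85 = 274.903
  stratum Medium: (650/2275)²·241.47²/123 = 38.6977
  stratum Large: (150/2275)²·223.48²/22 = 9.86903
V̂(ȳ_st) = 323.47
SE(ȳ_st) = √323.47 = 17.9853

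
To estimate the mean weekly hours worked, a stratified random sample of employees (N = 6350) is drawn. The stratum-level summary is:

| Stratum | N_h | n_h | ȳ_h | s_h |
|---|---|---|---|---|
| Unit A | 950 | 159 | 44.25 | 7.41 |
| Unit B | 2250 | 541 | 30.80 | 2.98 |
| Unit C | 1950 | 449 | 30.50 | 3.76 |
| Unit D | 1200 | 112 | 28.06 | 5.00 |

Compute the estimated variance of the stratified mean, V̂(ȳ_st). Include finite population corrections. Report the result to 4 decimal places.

V̂(ȳ_st) ≈ 0.0175

V̂(ȳ_st) = Σ W_h² (1 − n_h/N_h) s_h²/n_h, with W_h = N_h/N and N = 6350:
  stratum Unit A: (950/6350)²·(1 − 159/950)·7.41²/159 = 0.00643564
  stratum Unit B: (2250/6350)²·(1 − 541/2250)·2.98²/541 = 0.00156535
  stratum Unit C: (1950/6350)²·(1 − 449/1950)·3.76²/449 = 0.00228558
  stratum Unit D: (1200/6350)²·(1 − 112/1200)·5.00²/112 = 0.00722744
V̂(ȳ_st) = 0.017514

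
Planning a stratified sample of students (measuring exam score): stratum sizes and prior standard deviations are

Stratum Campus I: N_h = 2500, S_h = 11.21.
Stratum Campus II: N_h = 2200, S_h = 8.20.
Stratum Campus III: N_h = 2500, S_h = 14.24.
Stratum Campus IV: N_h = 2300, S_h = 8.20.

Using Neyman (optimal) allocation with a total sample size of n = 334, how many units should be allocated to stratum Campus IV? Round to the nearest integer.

63

Neyman allocation: n_h = n · N_h S_h / Σ N_i S_i, with n = 334.
  stratum Campus I: N_h·S_h = 2500·11.21 = 28025.00
  stratum Campus II: N_h·S_h = 2200·8.20 = 18040.00
  stratum Campus III: N_h·S_h = 2500·14.24 = 35600.00
  stratum Campus IV: N_h·S_h = 2300·8.20 = 18860.00
Σ N_h S_h = 100525.00
n for stratum Campus IV = 334·18860.00/100525.00 = 62.663 → 63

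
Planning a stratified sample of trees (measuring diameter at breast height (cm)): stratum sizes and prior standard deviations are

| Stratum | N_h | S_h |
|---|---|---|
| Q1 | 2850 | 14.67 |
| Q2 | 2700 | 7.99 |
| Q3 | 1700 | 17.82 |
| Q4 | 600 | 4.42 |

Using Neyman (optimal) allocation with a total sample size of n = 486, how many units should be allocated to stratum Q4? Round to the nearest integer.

13

Neyman allocation: n_h = n · N_h S_h / Σ N_i S_i, with n = 486.
  stratum Q1: N_h·S_h = 2850·14.67 = 41809.50
  stratum Q2: N_h·S_h = 2700·7.99 = 21573.00
  stratum Q3: N_h·S_h = 1700·17.82 = 30294.00
  stratum Q4: N_h·S_h = 600·4.42 = 2652.00
Σ N_h S_h = 96328.50
n for stratum Q4 = 486·2652.00/96328.50 = 13.380 → 13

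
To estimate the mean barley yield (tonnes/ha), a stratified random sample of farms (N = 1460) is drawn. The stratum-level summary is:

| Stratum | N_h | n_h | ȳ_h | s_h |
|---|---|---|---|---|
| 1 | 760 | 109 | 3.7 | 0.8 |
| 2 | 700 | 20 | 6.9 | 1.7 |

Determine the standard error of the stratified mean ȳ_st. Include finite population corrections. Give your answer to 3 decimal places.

SE(ȳ_st) ≈ 0.183

V̂(ȳ_st) = Σ W_h² (1 − n_h/N_h) s_h²/n_h, with W_h = N_h/N and N = 1460:
  stratum 1: (760/1460)²·(1 − 109/760)·0.8²/109 = 0.00136283
  stratum 2: (700/1460)²·(1 − 20/700)·1.7²/20 = 0.0322678
V̂(ȳ_st) = 0.0336306
SE(ȳ_st) = √0.0336306 = 0.183387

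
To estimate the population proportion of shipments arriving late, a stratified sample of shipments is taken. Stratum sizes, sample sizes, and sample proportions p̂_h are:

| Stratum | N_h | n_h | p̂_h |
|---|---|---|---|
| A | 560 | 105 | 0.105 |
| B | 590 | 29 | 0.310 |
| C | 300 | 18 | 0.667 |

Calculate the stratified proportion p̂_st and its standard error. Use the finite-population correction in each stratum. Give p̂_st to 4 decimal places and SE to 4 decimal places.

N = 1450; stratum weights W_h = N_h/N.
p̂_st = Σ W_h p̂_h = (560·0.105 + 590·0.310 + 300·0.667)/1450 = 0.30469
V̂(p̂_st) = Σ W_h² (1 − n_h/N_h) p̂_h(1−p̂_h)/(n_h−1):
  stratum A: (560/1450)²·(1 − 105/560)·0.105·0.895/104 = 0.000109507
  stratum B: (590/1450)²·(1 − 29/590)·0.310·0.690/28 = 0.00120263
  stratum C: (300/1450)²·(1 − 18/300)·0.667·0.333/17 = 0.000525721
V̂(p̂_st) = 0.00183786; SE = √V̂ = 0.0428702

p̂_st ≈ 0.3047, SE ≈ 0.0429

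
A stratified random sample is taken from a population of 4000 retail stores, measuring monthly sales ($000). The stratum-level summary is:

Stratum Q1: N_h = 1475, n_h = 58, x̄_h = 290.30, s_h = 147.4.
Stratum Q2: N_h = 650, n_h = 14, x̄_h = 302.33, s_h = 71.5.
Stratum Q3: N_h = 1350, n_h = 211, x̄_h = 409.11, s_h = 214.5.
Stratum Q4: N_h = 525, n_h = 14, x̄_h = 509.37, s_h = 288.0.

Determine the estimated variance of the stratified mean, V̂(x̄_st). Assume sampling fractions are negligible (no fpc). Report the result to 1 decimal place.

V̂(x̄_st) ≈ 187.5

V̂(x̄_st) = Σ W_h² s_h²/n_h, with W_h = N_h/N and N = 4000:
  stratum Q1: (1475/4000)²·147.4²/58 = 50.9367
  stratum Q2: (650/4000)²·71.5²/14 = 9.64253
  stratum Q3: (1350/4000)²·214.5²/211 = 24.8382
  stratum Q4: (525/4000)²·288.0²/14 = 102.06
V̂(x̄_st) = 187.477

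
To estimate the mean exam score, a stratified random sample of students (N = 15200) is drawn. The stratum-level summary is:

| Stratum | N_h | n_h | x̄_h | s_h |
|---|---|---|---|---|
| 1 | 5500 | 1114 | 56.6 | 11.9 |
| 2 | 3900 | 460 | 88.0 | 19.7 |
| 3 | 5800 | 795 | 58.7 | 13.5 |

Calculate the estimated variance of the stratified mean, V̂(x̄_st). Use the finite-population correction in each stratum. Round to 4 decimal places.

V̂(x̄_st) = Σ W_h² (1 − n_h/N_h) s_h²/n_h, with W_h = N_h/N and N = 15200:
  stratum 1: (5500/15200)²·(1 − 1114/5500)·11.9²/1114 = 0.0132725
  stratum 2: (3900/15200)²·(1 − 460/3900)·19.7²/460 = 0.0489903
  stratum 3: (5800/15200)²·(1 − 795/5800)·13.5²/795 = 0.0288035
V̂(x̄_st) = 0.0910664

V̂(x̄_st) ≈ 0.0911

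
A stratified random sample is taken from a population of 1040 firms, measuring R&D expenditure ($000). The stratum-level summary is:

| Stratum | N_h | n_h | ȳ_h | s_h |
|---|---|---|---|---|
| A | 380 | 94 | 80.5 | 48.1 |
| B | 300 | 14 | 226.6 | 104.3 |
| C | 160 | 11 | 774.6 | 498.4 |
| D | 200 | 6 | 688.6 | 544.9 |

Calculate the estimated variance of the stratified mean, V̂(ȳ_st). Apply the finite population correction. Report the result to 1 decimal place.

V̂(ȳ_st) ≈ 2337.1

V̂(ȳ_st) = Σ W_h² (1 − n_h/N_h) s_h²/n_h, with W_h = N_h/N and N = 1040:
  stratum A: (380/1040)²·(1 − 94/380)·48.1²/94 = 2.47312
  stratum B: (300/1040)²·(1 − 14/300)·104.3²/14 = 61.6398
  stratum C: (160/1040)²·(1 − 11/160)·498.4²/11 = 497.74
  stratum D: (200/1040)²·(1 − 6/200)·544.9²/6 = 1775.2
V̂(ȳ_st) = 2337.05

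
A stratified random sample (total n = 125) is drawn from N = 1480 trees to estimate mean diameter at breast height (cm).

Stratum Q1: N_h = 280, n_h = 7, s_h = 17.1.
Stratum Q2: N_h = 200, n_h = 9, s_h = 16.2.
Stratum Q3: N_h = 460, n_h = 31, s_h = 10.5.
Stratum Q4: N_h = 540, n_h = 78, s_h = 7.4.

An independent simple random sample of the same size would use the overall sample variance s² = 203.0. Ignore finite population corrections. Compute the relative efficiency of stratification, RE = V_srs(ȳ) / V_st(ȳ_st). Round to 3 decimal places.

V̂(ȳ_st) = Σ W_h² s_h²/n_h, with W_h = N_h/N and N = 1480:
  stratum Q1: (280/1480)²·17.1²/7 = 1.49516
  stratum Q2: (200/1480)²·16.2²/9 = 0.532505
  stratum Q3: (460/1480)²·10.5²/31 = 0.343565
  stratum Q4: (540/1480)²·7.4²/78 = 0.0934615
V_st = 2.46469
V_srs = s²/n = 203.0/125 = 1.624
Relative efficiency = V_srs / V_st = 1.624/2.46469 = 0.6589

RE ≈ 0.659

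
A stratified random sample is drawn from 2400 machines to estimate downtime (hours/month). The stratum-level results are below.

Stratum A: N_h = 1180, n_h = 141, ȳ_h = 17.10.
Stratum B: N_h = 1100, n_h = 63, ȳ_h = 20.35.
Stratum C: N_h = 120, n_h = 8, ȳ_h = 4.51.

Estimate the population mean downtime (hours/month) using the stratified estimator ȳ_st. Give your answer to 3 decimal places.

ȳ_st ≈ 17.960

N = Σ N_h = 2400. Stratum weights W_h = N_h/N.
ȳ_st = (1180·17.10 + 1100·20.35 + 120·4.51) / 2400 = 17.96008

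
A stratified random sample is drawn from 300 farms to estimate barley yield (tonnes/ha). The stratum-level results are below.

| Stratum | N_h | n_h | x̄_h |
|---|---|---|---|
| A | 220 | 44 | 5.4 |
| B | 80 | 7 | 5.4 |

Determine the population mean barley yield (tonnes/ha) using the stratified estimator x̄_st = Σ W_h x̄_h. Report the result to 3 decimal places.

x̄_st ≈ 5.400

N = Σ N_h = 300. Stratum weights W_h = N_h/N.
x̄_st = (220·5.4 + 80·5.4) / 300 = 5.40000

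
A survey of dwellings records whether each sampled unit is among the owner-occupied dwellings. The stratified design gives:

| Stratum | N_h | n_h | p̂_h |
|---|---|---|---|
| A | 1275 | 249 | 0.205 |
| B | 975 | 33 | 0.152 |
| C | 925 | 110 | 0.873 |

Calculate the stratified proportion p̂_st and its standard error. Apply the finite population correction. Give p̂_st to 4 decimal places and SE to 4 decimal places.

p̂_st ≈ 0.3833, SE ≈ 0.0230

N = 3175; stratum weights W_h = N_h/N.
p̂_st = Σ W_h p̂_h = (1275·0.205 + 975·0.152 + 925·0.873)/3175 = 0.38334
V̂(p̂_st) = Σ W_h² (1 − n_h/N_h) p̂_h(1−p̂_h)/(n_h−1):
  stratum A: (1275/3175)²·(1 − 249/1275)·0.205·0.795/248 = 8.52785e-05
  stratum B: (975/3175)²·(1 − 33/975)·0.152·0.848/32 = 0.000366993
  stratum C: (925/3175)²·(1 − 110/925)·0.873·0.127/109 = 7.60682e-05
V̂(p̂_st) = 0.000528339; SE = √V̂ = 0.0229856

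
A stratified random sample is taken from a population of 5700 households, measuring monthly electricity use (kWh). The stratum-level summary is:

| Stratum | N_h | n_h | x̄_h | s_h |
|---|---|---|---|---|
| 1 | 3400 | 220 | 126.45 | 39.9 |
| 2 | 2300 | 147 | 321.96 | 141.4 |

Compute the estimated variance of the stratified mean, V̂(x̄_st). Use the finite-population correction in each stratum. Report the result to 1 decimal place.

V̂(x̄_st) ≈ 23.1

V̂(x̄_st) = Σ W_h² (1 − n_h/N_h) s_h²/n_h, with W_h = N_h/N and N = 5700:
  stratum 1: (3400/5700)²·(1 − 220/3400)·39.9²/220 = 2.40813
  stratum 2: (2300/5700)²·(1 − 147/2300)·141.4²/147 = 20.7302
V̂(x̄_st) = 23.1383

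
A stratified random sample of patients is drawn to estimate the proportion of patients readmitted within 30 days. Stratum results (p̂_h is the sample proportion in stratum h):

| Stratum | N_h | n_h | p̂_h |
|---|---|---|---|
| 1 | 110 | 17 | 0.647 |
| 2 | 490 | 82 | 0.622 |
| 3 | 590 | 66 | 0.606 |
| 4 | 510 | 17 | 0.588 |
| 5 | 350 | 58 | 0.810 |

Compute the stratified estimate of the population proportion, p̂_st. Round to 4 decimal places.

N = 2050; stratum weights W_h = N_h/N.
p̂_st = Σ W_h p̂_h = (110·0.647 + 490·0.622 + 590·0.606 + 510·0.588 + 350·0.810)/2050 = 0.64238

p̂_st ≈ 0.6424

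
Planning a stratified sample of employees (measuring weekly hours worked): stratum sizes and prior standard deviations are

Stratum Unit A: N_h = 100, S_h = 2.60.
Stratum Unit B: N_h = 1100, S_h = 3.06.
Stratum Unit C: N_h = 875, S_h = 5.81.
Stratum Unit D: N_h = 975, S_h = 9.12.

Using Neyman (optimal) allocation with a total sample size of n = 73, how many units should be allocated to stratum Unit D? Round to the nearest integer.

37

Neyman allocation: n_h = n · N_h S_h / Σ N_i S_i, with n = 73.
  stratum Unit A: N_h·S_h = 100·2.60 = 260.00
  stratum Unit B: N_h·S_h = 1100·3.06 = 3366.00
  stratum Unit C: N_h·S_h = 875·5.81 = 5083.75
  stratum Unit D: N_h·S_h = 975·9.12 = 8892.00
Σ N_h S_h = 17601.75
n for stratum Unit D = 73·8892.00/17601.75 = 36.878 → 37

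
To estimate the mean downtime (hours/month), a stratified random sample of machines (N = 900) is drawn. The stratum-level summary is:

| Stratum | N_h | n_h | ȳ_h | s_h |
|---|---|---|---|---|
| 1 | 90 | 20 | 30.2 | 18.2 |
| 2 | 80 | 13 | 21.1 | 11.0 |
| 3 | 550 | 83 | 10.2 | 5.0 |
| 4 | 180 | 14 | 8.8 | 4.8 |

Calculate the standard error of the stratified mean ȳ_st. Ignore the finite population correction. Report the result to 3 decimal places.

SE(ȳ_st) ≈ 0.646

V̂(ȳ_st) = Σ W_h² s_h²/n_h, with W_h = N_h/N and N = 900:
  stratum 1: (90/900)²·18.2²/20 = 0.16562
  stratum 2: (80/900)²·11.0²/13 = 0.0735423
  stratum 3: (550/900)²·5.0²/83 = 0.112487
  stratum 4: (180/900)²·4.8²/14 = 0.0658286
V̂(ȳ_st) = 0.417478
SE(ȳ_st) = √0.417478 = 0.646125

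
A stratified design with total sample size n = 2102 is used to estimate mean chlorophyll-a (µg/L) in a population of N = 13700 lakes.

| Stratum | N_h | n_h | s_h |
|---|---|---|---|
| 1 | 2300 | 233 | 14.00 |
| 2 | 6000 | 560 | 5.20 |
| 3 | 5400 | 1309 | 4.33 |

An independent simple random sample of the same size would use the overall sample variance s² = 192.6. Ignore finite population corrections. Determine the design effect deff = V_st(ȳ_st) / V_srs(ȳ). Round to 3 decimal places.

V̂(ȳ_st) = Σ W_h² s_h²/n_h, with W_h = N_h/N and N = 13700:
  stratum 1: (2300/13700)²·14.00²/233 = 0.0237091
  stratum 2: (6000/13700)²·5.20²/560 = 0.00926147
  stratum 3: (5400/13700)²·4.33²/1309 = 0.00222527
V_st = 0.0351958
V_srs = s²/n = 192.6/2102 = 0.091627
deff = V_st / V_srs = 0.0351958/0.091627 = 0.3841

deff ≈ 0.384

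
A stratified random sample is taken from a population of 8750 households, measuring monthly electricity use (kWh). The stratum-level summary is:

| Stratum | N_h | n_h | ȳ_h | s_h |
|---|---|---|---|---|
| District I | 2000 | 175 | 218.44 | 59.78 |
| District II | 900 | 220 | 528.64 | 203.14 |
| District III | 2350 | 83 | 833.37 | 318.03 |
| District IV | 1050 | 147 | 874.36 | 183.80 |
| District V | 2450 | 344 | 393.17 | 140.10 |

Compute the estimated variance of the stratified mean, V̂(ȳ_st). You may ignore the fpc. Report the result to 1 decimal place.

V̂(ȳ_st) = Σ W_h² s_h²/n_h, with W_h = N_h/N and N = 8750:
  stratum District I: (2000/8750)²·59.78²/175 = 1.06689
  stratum District II: (900/8750)²·203.14²/220 = 1.98444
  stratum District III: (2350/8750)²·318.03²/83 = 87.8977
  stratum District IV: (1050/8750)²·183.80²/147 = 3.3093
  stratum District V: (2450/8750)²·140.10²/344 = 4.47336
V̂(ȳ_st) = 98.7317

V̂(ȳ_st) ≈ 98.7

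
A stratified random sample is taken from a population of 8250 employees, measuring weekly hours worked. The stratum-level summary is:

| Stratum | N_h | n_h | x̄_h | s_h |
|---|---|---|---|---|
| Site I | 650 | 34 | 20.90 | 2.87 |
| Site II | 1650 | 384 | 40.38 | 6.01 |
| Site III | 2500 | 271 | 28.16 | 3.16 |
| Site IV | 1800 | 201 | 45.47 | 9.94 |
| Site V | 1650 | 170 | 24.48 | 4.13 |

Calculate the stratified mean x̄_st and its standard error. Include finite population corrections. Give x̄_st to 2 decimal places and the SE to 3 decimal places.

x̄_st = Σ W_h x̄_h = (650·20.90 + 1650·40.38 + 2500·28.16 + 1800·45.47 + 1650·24.48)/8250 = 33.07273
V̂(x̄_st) = Σ W_h² (1 − n_h/N_h) s_h²/n_h, with W_h = N_h/N and N = 8250:
  stratum Site I: (650/8250)²·(1 − 34/650)·2.87²/34 = 0.00142518
  stratum Site II: (1650/8250)²·(1 − 384/1650)·6.01²/384 = 0.00288687
  stratum Site III: (2500/8250)²·(1 − 271/2500)·3.16²/271 = 0.0030168
  stratum Site IV: (1800/8250)²·(1 − 201/1800)·9.94²/201 = 0.0207869
  stratum Site V: (1650/8250)²·(1 − 170/1650)·4.13²/170 = 0.00359989
V̂(x̄_st) = 0.0317157
SE(x̄_st) = √0.0317157 = 0.178089

x̄_st ≈ 33.07, SE ≈ 0.178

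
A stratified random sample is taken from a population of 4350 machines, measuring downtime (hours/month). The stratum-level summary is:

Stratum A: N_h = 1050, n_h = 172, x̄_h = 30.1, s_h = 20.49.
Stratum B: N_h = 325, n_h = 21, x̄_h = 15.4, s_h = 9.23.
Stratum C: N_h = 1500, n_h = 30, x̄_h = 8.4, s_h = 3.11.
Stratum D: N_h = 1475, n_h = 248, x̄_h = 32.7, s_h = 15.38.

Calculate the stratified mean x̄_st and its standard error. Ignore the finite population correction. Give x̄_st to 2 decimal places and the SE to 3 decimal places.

x̄_st ≈ 22.40, SE ≈ 0.559

x̄_st = Σ W_h x̄_h = (1050·30.1 + 325·15.4 + 1500·8.4 + 1475·32.7)/4350 = 22.40057
V̂(x̄_st) = Σ W_h² s_h²/n_h, with W_h = N_h/N and N = 4350:
  stratum A: (1050/4350)²·20.49²/172 = 0.142218
  stratum B: (325/4350)²·9.23²/21 = 0.022645
  stratum C: (1500/4350)²·3.11²/30 = 0.0383357
  stratum D: (1475/4350)²·15.38²/248 = 0.109665
V̂(x̄_st) = 0.312864
SE(x̄_st) = √0.312864 = 0.559342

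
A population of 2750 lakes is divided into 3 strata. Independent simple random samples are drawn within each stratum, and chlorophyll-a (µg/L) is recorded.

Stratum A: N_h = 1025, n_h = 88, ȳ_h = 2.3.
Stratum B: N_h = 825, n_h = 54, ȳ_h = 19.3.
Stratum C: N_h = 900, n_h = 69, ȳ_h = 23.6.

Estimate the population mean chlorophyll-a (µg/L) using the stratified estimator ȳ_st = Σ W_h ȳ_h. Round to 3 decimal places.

ȳ_st ≈ 14.371

N = Σ N_h = 2750. Stratum weights W_h = N_h/N.
ȳ_st = (1025·2.3 + 825·19.3 + 900·23.6) / 2750 = 14.37091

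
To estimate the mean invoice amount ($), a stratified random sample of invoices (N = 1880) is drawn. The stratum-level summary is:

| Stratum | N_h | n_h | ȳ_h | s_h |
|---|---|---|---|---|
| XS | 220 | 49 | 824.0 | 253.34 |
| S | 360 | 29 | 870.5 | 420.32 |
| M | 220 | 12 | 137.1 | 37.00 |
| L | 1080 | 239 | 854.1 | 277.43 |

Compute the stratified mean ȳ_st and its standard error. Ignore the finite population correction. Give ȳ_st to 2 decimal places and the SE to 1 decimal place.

ȳ_st ≈ 769.81, SE ≈ 18.7

ȳ_st = Σ W_h ȳ_h = (220·824.0 + 360·870.5 + 220·137.1 + 1080·854.1)/1880 = 769.81383
V̂(ȳ_st) = Σ W_h² s_h²/n_h, with W_h = N_h/N and N = 1880:
  stratum XS: (220/1880)²·253.34²/49 = 17.9366
  stratum S: (360/1880)²·420.32²/29 = 223.384
  stratum M: (220/1880)²·37.00²/12 = 1.56225
  stratum L: (1080/1880)²·277.43²/239 = 106.277
V̂(ȳ_st) = 349.16
SE(ȳ_st) = √349.16 = 18.6858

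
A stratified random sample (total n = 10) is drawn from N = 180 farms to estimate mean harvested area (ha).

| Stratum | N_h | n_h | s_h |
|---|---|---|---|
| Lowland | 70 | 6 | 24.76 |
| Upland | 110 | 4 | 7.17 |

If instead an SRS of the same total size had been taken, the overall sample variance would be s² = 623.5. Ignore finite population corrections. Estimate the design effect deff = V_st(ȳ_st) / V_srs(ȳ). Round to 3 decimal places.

deff ≈ 0.325

V̂(ȳ_st) = Σ W_h² s_h²/n_h, with W_h = N_h/N and N = 180:
  stratum Lowland: (70/180)²·24.76²/6 = 15.4526
  stratum Upland: (110/180)²·7.17²/4 = 4.79975
V_st = 20.2523
V_srs = s²/n = 623.5/10 = 62.35
deff = V_st / V_srs = 20.2523/62.35 = 0.3248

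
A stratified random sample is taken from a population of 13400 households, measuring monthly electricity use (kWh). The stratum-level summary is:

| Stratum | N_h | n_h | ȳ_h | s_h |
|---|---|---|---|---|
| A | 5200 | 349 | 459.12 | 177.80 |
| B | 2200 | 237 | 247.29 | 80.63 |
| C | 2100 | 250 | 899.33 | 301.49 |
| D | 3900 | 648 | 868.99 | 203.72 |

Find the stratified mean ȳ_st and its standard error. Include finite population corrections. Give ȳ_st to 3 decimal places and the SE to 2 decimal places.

ȳ_st ≈ 612.621, SE ≈ 5.08

ȳ_st = Σ W_h ȳ_h = (5200·459.12 + 2200·247.29 + 2100·899.33 + 3900·868.99)/13400 = 612.62060
V̂(ȳ_st) = Σ W_h² (1 − n_h/N_h) s_h²/n_h, with W_h = N_h/N and N = 13400:
  stratum A: (5200/13400)²·(1 − 349/5200)·177.80²/349 = 12.7252
  stratum B: (2200/13400)²·(1 − 237/2200)·80.63²/237 = 0.659748
  stratum C: (2100/13400)²·(1 − 250/2100)·301.49²/250 = 7.8666
  stratum D: (3900/13400)²·(1 − 648/3900)·203.72²/648 = 4.52374
V̂(ȳ_st) = 25.7752
SE(ȳ_st) = √25.7752 = 5.07693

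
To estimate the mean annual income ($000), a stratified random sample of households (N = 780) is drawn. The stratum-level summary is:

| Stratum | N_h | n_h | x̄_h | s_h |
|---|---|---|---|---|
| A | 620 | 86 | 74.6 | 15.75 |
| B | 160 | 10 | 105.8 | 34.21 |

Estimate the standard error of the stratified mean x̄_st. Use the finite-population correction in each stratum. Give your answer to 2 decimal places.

SE(x̄_st) ≈ 2.49

V̂(x̄_st) = Σ W_h² (1 − n_h/N_h) s_h²/n_h, with W_h = N_h/N and N = 780:
  stratum A: (620/780)²·(1 − 86/620)·15.75²/86 = 1.56966
  stratum B: (160/780)²·(1 − 10/160)·34.21²/10 = 4.61666
V̂(x̄_st) = 6.18633
SE(x̄_st) = √6.18633 = 2.48723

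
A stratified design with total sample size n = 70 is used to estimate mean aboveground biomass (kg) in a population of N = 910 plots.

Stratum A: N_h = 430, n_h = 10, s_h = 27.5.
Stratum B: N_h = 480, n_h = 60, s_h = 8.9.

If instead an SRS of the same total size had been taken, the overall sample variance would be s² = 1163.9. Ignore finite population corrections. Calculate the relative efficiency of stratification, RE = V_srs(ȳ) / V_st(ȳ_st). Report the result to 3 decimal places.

RE ≈ 0.964

V̂(ȳ_st) = Σ W_h² s_h²/n_h, with W_h = N_h/N and N = 910:
  stratum A: (430/910)²·27.5²/10 = 16.8857
  stratum B: (480/910)²·8.9²/60 = 0.367306
V_st = 17.253
V_srs = s²/n = 1163.9/70 = 16.6271
Relative efficiency = V_srs / V_st = 16.6271/17.253 = 0.9637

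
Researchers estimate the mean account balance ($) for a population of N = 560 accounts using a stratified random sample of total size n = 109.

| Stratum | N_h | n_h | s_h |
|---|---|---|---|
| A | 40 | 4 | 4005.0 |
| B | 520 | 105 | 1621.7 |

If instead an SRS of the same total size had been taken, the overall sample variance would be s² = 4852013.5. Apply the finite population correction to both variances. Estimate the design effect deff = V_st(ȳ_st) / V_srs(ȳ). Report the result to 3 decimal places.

deff ≈ 0.994

V̂(ȳ_st) = Σ W_h² (1 − n_h/N_h) s_h²/n_h, with W_h = N_h/N and N = 560:
  stratum A: (40/560)²·(1 − 4/40)·4005.0²/4 = 18413.3
  stratum B: (520/560)²·(1 − 105/520)·1621.7²/105 = 17235.6
V_st = 35648.9
V_srs = (1 − 109/560)·4852013.5/109 = 35849.6
deff = V_st / V_srs = 35648.9/35849.6 = 0.9944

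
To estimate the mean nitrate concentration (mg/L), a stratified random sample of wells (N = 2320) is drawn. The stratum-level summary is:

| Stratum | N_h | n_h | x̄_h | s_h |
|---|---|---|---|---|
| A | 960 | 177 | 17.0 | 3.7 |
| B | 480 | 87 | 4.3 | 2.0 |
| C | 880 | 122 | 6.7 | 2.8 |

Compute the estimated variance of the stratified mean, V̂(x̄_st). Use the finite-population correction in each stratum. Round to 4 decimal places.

V̂(x̄_st) = Σ W_h² (1 − n_h/N_h) s_h²/n_h, with W_h = N_h/N and N = 2320:
  stratum A: (960/2320)²·(1 − 177/960)·3.7²/177 = 0.0108016
  stratum B: (480/2320)²·(1 − 87/480)·2.0²/87 = 0.00161138
  stratum C: (880/2320)²·(1 − 122/880)·2.8²/122 = 0.00796402
V̂(x̄_st) = 0.020377

V̂(x̄_st) ≈ 0.0204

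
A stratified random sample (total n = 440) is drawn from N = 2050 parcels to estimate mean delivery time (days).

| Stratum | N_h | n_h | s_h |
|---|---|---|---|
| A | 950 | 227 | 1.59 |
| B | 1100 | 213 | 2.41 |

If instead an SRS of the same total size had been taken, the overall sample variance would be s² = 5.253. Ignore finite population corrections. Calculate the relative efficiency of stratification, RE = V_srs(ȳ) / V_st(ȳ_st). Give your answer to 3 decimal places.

V̂(ȳ_st) = Σ W_h² s_h²/n_h, with W_h = N_h/N and N = 2050:
  stratum A: (950/2050)²·1.59²/227 = 0.00239171
  stratum B: (1100/2050)²·2.41²/213 = 0.00785113
V_st = 0.0102428
V_srs = s²/n = 5.253/440 = 0.0119386
Relative efficiency = V_srs / V_st = 0.0119386/0.0102428 = 1.1656

RE ≈ 1.166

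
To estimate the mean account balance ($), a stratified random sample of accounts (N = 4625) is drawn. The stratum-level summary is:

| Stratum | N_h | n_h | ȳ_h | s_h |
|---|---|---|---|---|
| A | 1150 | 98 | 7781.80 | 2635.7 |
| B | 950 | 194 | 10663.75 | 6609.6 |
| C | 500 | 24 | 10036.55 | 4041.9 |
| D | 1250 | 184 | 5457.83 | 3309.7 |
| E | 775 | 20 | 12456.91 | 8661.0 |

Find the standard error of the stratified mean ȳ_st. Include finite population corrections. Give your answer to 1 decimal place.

SE(ȳ_st) ≈ 354.2

V̂(ȳ_st) = Σ W_h² (1 − n_h/N_h) s_h²/n_h, with W_h = N_h/N and N = 4625:
  stratum A: (1150/4625)²·(1 − 98/1150)·2635.7²/98 = 4009.18
  stratum B: (950/4625)²·(1 − 194/950)·6609.6²/194 = 7560.85
  stratum C: (500/4625)²·(1 − 24/500)·4041.9²/24 = 7573.79
  stratum D: (1250/4625)²·(1 − 184/1250)·3309.7²/184 = 3708.54
  stratum E: (775/4625)²·(1 − 20/775)·8661.0²/20 = 102596
V̂(ȳ_st) = 125449
SE(ȳ_st) = √125449 = 354.187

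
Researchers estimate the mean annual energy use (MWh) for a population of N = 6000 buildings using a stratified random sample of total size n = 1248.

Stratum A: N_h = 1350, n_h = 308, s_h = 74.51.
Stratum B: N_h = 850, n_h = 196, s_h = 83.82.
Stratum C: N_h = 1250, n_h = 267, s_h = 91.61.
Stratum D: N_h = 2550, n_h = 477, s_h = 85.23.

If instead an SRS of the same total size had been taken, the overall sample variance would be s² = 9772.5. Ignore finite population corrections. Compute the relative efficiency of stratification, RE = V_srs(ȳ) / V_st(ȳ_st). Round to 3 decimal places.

RE ≈ 1.363

V̂(ȳ_st) = Σ W_h² s_h²/n_h, with W_h = N_h/N and N = 6000:
  stratum A: (1350/6000)²·74.51²/308 = 0.912522
  stratum B: (850/6000)²·83.82²/196 = 0.719407
  stratum C: (1250/6000)²·91.61²/267 = 1.36424
  stratum D: (2550/6000)²·85.23²/477 = 2.75071
V_st = 5.74688
V_srs = s²/n = 9772.5/1248 = 7.83053
Relative efficiency = V_srs / V_st = 7.83053/5.74688 = 1.3626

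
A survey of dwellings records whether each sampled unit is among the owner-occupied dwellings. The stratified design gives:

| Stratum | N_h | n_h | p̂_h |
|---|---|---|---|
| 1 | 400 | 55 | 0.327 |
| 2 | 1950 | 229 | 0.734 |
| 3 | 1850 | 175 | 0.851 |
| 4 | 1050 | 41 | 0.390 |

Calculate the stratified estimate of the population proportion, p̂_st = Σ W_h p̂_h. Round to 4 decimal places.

N = 5250; stratum weights W_h = N_h/N.
p̂_st = Σ W_h p̂_h = (400·0.327 + 1950·0.734 + 1850·0.851 + 1050·0.390)/5250 = 0.67542

p̂_st ≈ 0.6754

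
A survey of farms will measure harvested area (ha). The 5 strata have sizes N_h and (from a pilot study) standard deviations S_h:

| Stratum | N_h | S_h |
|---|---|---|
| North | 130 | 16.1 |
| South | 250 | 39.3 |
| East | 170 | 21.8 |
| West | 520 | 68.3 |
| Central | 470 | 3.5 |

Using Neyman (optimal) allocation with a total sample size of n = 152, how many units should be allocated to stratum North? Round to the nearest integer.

Neyman allocation: n_h = n · N_h S_h / Σ N_i S_i, with n = 152.
  stratum North: N_h·S_h = 130·16.1 = 2093.00
  stratum South: N_h·S_h = 250·39.3 = 9825.00
  stratum East: N_h·S_h = 170·21.8 = 3706.00
  stratum West: N_h·S_h = 520·68.3 = 35516.00
  stratum Central: N_h·S_h = 470·3.5 = 1645.00
Σ N_h S_h = 52785.00
n for stratum North = 152·2093.00/52785.00 = 6.027 → 6

6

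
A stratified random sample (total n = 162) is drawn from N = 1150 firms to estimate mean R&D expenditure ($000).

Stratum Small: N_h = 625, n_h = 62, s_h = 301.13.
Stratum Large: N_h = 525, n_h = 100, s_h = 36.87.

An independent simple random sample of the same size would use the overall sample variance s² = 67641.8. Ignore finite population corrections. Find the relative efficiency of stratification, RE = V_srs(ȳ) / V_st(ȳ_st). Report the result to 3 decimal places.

RE ≈ 0.960

V̂(ȳ_st) = Σ W_h² s_h²/n_h, with W_h = N_h/N and N = 1150:
  stratum Small: (625/1150)²·301.13²/62 = 431.997
  stratum Large: (525/1150)²·36.87²/100 = 2.83315
V_st = 434.83
V_srs = s²/n = 67641.8/162 = 417.542
Relative efficiency = V_srs / V_st = 417.542/434.83 = 0.9602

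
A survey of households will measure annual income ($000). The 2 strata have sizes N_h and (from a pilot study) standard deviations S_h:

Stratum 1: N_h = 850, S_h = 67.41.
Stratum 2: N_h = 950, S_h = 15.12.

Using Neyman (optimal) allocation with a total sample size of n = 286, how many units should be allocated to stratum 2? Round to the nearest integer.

Neyman allocation: n_h = n · N_h S_h / Σ N_i S_i, with n = 286.
  stratum 1: N_h·S_h = 850·67.41 = 57298.50
  stratum 2: N_h·S_h = 950·15.12 = 14364.00
Σ N_h S_h = 71662.50
n for stratum 2 = 286·14364.00/71662.50 = 57.326 → 57

57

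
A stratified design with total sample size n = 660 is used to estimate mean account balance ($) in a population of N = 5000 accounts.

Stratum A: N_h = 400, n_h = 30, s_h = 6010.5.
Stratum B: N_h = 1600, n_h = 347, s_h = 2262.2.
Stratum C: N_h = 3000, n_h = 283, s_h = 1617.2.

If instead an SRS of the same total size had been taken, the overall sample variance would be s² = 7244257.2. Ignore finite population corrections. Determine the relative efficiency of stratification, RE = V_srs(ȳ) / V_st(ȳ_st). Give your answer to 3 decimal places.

V̂(ȳ_st) = Σ W_h² s_h²/n_h, with W_h = N_h/N and N = 5000:
  stratum A: (400/5000)²·6010.5²/30 = 7706.9
  stratum B: (1600/5000)²·2262.2²/347 = 1510.19
  stratum C: (3000/5000)²·1617.2²/283 = 3326.93
V_st = 12544
V_srs = s²/n = 7244257.2/660 = 10976.1
Relative efficiency = V_srs / V_st = 10976.1/12544 = 0.8750

RE ≈ 0.875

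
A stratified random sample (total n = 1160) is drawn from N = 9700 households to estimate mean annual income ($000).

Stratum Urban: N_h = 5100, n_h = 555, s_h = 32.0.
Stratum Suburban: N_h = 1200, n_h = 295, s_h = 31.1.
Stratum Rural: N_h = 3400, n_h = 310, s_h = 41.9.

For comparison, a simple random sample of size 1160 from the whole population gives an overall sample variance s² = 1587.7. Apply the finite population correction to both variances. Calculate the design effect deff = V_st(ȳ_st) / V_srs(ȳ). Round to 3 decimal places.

V̂(ȳ_st) = Σ W_h² (1 − n_h/N_h) s_h²/n_h, with W_h = N_h/N and N = 9700:
  stratum Urban: (5100/9700)²·(1 − 555/5100)·32.0²/555 = 0.454535
  stratum Suburban: (1200/9700)²·(1 − 295/1200)·31.1²/295 = 0.037843
  stratum Rural: (3400/9700)²·(1 − 310/3400)·41.9²/310 = 0.632354
V_st = 1.12473
V_srs = (1 − 1160/9700)·1587.7/1160 = 1.20503
deff = V_st / V_srs = 1.12473/1.20503 = 0.9334

deff ≈ 0.933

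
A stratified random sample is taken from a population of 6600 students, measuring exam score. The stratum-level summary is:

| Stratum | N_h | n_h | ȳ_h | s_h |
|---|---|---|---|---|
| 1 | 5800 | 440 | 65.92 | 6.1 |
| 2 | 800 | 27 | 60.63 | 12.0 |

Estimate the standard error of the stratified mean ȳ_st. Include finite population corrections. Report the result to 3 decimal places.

V̂(ȳ_st) = Σ W_h² (1 − n_h/N_h) s_h²/n_h, with W_h = N_h/N and N = 6600:
  stratum 1: (5800/6600)²·(1 − 440/5800)·6.1²/440 = 0.0603548
  stratum 2: (800/6600)²·(1 − 27/800)·12.0²/27 = 0.0757147
V̂(ȳ_st) = 0.13607
SE(ȳ_st) = √0.13607 = 0.368876

SE(ȳ_st) ≈ 0.369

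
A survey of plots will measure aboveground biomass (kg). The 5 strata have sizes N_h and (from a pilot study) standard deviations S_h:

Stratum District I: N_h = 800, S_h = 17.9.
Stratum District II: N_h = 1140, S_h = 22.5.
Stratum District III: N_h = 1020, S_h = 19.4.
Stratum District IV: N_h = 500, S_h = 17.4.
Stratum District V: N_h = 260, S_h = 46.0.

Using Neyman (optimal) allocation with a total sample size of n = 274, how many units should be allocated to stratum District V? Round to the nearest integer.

41

Neyman allocation: n_h = n · N_h S_h / Σ N_i S_i, with n = 274.
  stratum District I: N_h·S_h = 800·17.9 = 14320.00
  stratum District II: N_h·S_h = 1140·22.5 = 25650.00
  stratum District III: N_h·S_h = 1020·19.4 = 19788.00
  stratum District IV: N_h·S_h = 500·17.4 = 8700.00
  stratum District V: N_h·S_h = 260·46.0 = 11960.00
Σ N_h S_h = 80418.00
n for stratum District V = 274·11960.00/80418.00 = 40.750 → 41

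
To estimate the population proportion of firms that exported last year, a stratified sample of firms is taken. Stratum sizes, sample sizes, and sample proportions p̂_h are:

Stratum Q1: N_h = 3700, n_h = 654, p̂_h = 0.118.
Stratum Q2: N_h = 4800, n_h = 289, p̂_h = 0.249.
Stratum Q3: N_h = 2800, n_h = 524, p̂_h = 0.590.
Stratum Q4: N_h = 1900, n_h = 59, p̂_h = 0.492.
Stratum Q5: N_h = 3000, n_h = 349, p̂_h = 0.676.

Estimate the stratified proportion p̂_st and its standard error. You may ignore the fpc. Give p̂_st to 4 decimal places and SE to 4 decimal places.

p̂_st ≈ 0.3856, SE ≈ 0.0126

N = 16200; stratum weights W_h = N_h/N.
p̂_st = Σ W_h p̂_h = (3700·0.118 + 4800·0.249 + 2800·0.590 + 1900·0.492 + 3000·0.676)/16200 = 0.38559
V̂(p̂_st) = Σ W_h² p̂_h(1−p̂_h)/(n_h−1):
  stratum Q1: (3700/16200)²·0.118·0.882/653 = 8.31402e-06
  stratum Q2: (4800/16200)²·0.249·0.751/288 = 5.70032e-05
  stratum Q3: (2800/16200)²·0.590·0.410/523 = 1.38172e-05
  stratum Q4: (1900/16200)²·0.492·0.508/58 = 5.92759e-05
  stratum Q5: (3000/16200)²·0.676·0.324/348 = 2.15837e-05
V̂(p̂_st) = 0.000159994; SE = √V̂ = 0.0126489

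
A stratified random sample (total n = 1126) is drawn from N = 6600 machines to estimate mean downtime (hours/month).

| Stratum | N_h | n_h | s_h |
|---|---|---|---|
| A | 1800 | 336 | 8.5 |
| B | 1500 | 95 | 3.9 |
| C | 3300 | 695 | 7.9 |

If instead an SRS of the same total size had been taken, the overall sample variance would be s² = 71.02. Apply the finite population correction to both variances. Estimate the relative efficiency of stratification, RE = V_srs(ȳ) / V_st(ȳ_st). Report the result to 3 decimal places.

RE ≈ 1.360

V̂(ȳ_st) = Σ W_h² (1 − n_h/N_h) s_h²/n_h, with W_h = N_h/N and N = 6600:
  stratum A: (1800/6600)²·(1 − 336/1800)·8.5²/336 = 0.0130084
  stratum B: (1500/6600)²·(1 − 95/1500)·3.9²/95 = 0.00774614
  stratum C: (3300/6600)²·(1 − 695/3300)·7.9²/695 = 0.0177216
V_st = 0.0384762
V_srs = (1 − 1126/6600)·71.02/1126 = 0.0523122
Relative efficiency = V_srs / V_st = 0.0523122/0.0384762 = 1.3596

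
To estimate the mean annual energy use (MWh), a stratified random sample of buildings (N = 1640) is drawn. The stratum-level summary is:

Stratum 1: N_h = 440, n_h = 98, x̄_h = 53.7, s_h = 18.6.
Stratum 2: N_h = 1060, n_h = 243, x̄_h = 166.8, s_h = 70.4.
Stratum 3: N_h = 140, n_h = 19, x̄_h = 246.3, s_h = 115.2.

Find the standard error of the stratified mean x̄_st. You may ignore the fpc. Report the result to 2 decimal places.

SE(x̄_st) ≈ 3.72

V̂(x̄_st) = Σ W_h² s_h²/n_h, with W_h = N_h/N and N = 1640:
  stratum 1: (440/1640)²·18.6²/98 = 0.254107
  stratum 2: (1060/1640)²·70.4²/243 = 8.52046
  stratum 3: (140/1640)²·115.2²/19 = 5.09002
V̂(x̄_st) = 13.8646
SE(x̄_st) = √13.8646 = 3.72352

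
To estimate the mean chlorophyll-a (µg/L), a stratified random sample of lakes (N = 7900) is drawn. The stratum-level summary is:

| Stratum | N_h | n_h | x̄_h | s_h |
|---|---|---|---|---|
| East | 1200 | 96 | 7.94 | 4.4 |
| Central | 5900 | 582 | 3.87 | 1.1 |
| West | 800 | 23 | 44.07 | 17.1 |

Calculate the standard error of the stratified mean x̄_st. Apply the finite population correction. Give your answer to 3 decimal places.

SE(x̄_st) ≈ 0.363

V̂(x̄_st) = Σ W_h² (1 − n_h/N_h) s_h²/n_h, with W_h = N_h/N and N = 7900:
  stratum East: (1200/7900)²·(1 − 96/1200)·4.4²/96 = 0.00428085
  stratum Central: (5900/7900)²·(1 − 582/5900)·1.1²/582 = 0.00104522
  stratum West: (800/7900)²·(1 − 23/800)·17.1²/23 = 0.126626
V̂(x̄_st) = 0.131952
SE(x̄_st) = √0.131952 = 0.363251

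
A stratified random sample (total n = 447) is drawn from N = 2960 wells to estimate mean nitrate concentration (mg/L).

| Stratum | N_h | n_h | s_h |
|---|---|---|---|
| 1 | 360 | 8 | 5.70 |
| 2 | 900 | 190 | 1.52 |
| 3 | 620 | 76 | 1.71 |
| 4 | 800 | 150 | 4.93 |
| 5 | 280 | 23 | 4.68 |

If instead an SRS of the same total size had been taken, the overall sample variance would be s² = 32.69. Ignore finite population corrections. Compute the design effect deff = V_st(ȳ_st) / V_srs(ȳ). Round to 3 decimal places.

deff ≈ 1.138

V̂(ȳ_st) = Σ W_h² s_h²/n_h, with W_h = N_h/N and N = 2960:
  stratum 1: (360/2960)²·5.70²/8 = 0.0600733
  stratum 2: (900/2960)²·1.52²/190 = 0.00112418
  stratum 3: (620/2960)²·1.71²/76 = 0.00168802
  stratum 4: (800/2960)²·4.93²/150 = 0.0118358
  stratum 5: (280/2960)²·4.68²/23 = 0.00852112
V_st = 0.0832424
V_srs = s²/n = 32.69/447 = 0.073132
deff = V_st / V_srs = 0.0832424/0.073132 = 1.1382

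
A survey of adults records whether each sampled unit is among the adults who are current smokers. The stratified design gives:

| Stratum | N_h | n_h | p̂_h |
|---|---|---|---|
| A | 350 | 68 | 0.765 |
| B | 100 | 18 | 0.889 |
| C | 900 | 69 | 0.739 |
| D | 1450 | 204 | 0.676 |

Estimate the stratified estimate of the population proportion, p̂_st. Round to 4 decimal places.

p̂_st ≈ 0.7150

N = 2800; stratum weights W_h = N_h/N.
p̂_st = Σ W_h p̂_h = (350·0.765 + 100·0.889 + 900·0.739 + 1450·0.676)/2800 = 0.71498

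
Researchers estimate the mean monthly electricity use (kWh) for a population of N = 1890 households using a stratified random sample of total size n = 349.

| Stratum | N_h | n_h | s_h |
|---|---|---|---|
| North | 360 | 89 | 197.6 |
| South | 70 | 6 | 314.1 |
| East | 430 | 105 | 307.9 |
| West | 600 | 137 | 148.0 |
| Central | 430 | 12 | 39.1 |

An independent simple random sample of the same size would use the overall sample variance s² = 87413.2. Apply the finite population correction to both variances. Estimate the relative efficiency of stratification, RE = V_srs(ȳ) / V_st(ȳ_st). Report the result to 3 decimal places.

V̂(ȳ_st) = Σ W_h² (1 − n_h/N_h) s_h²/n_h, with W_h = N_h/N and N = 1890:
  stratum North: (360/1890)²·(1 − 89/360)·197.6²/89 = 11.9821
  stratum South: (70/1890)²·(1 − 6/70)·314.1²/6 = 20.6224
  stratum East: (430/1890)²·(1 − 105/430)·307.9²/105 = 35.3231
  stratum West: (600/1890)²·(1 − 137/600)·148.0²/137 = 12.434
  stratum Central: (430/1890)²·(1 − 12/430)·39.1²/12 = 6.41052
V_st = 86.7721
V_srs = (1 − 349/1890)·87413.2/349 = 204.217
Relative efficiency = V_srs / V_st = 204.217/86.7721 = 2.3535

RE ≈ 2.353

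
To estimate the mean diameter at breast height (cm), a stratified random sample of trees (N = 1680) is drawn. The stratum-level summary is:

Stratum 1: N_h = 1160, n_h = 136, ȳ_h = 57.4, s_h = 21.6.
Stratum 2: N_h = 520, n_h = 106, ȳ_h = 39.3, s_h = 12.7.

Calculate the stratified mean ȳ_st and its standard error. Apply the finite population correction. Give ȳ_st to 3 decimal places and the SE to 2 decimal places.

ȳ_st = Σ W_h ȳ_h = (1160·57.4 + 520·39.3)/1680 = 51.79762
V̂(ȳ_st) = Σ W_h² (1 − n_h/N_h) s_h²/n_h, with W_h = N_h/N and N = 1680:
  stratum 1: (1160/1680)²·(1 − 136/1160)·21.6²/136 = 1.4438
  stratum 2: (520/1680)²·(1 − 106/520)·12.7²/106 = 0.116061
V̂(ȳ_st) = 1.55986
SE(ȳ_st) = √1.55986 = 1.24895

ȳ_st ≈ 51.798, SE ≈ 1.25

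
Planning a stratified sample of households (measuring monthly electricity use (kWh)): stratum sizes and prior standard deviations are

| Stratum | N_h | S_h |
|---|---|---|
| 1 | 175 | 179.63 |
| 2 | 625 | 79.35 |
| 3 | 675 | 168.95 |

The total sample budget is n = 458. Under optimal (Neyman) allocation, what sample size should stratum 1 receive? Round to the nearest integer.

Neyman allocation: n_h = n · N_h S_h / Σ N_i S_i, with n = 458.
  stratum 1: N_h·S_h = 175·179.63 = 31435.25
  stratum 2: N_h·S_h = 625·79.35 = 49593.75
  stratum 3: N_h·S_h = 675·168.95 = 114041.25
Σ N_h S_h = 195070.25
n for stratum 1 = 458·31435.25/195070.25 = 73.806 → 74

74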